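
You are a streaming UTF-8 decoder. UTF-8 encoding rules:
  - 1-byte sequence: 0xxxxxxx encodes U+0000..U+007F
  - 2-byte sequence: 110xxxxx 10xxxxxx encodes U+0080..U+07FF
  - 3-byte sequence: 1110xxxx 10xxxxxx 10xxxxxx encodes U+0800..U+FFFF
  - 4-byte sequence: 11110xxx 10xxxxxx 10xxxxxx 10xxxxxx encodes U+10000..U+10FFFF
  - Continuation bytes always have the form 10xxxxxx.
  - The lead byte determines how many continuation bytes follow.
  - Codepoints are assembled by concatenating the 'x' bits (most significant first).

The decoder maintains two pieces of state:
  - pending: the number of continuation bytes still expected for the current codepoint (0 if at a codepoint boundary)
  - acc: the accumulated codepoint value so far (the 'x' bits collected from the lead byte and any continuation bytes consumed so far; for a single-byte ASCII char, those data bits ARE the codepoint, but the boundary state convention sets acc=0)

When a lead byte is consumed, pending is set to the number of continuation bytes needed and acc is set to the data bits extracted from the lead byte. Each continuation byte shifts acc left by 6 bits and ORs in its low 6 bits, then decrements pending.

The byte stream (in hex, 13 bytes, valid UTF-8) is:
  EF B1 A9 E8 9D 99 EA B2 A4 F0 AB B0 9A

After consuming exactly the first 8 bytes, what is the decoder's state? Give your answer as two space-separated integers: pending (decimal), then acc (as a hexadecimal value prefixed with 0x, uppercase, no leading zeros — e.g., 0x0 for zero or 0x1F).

Answer: 1 0x2B2

Derivation:
Byte[0]=EF: 3-byte lead. pending=2, acc=0xF
Byte[1]=B1: continuation. acc=(acc<<6)|0x31=0x3F1, pending=1
Byte[2]=A9: continuation. acc=(acc<<6)|0x29=0xFC69, pending=0
Byte[3]=E8: 3-byte lead. pending=2, acc=0x8
Byte[4]=9D: continuation. acc=(acc<<6)|0x1D=0x21D, pending=1
Byte[5]=99: continuation. acc=(acc<<6)|0x19=0x8759, pending=0
Byte[6]=EA: 3-byte lead. pending=2, acc=0xA
Byte[7]=B2: continuation. acc=(acc<<6)|0x32=0x2B2, pending=1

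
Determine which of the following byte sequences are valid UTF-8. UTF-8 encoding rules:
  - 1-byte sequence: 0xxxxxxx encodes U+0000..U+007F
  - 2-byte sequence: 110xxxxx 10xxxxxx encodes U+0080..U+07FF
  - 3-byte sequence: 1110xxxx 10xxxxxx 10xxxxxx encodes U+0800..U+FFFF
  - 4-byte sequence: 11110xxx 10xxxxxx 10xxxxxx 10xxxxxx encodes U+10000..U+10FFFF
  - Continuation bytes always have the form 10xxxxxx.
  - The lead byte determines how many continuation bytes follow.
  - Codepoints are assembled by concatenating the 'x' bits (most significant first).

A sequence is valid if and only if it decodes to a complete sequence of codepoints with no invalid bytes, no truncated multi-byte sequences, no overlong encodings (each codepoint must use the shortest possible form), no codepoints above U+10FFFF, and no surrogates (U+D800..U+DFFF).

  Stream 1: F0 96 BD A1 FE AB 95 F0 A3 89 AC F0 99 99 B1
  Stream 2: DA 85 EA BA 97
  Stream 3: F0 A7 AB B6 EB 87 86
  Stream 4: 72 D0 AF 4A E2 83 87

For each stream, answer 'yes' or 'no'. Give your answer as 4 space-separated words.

Answer: no yes yes yes

Derivation:
Stream 1: error at byte offset 4. INVALID
Stream 2: decodes cleanly. VALID
Stream 3: decodes cleanly. VALID
Stream 4: decodes cleanly. VALID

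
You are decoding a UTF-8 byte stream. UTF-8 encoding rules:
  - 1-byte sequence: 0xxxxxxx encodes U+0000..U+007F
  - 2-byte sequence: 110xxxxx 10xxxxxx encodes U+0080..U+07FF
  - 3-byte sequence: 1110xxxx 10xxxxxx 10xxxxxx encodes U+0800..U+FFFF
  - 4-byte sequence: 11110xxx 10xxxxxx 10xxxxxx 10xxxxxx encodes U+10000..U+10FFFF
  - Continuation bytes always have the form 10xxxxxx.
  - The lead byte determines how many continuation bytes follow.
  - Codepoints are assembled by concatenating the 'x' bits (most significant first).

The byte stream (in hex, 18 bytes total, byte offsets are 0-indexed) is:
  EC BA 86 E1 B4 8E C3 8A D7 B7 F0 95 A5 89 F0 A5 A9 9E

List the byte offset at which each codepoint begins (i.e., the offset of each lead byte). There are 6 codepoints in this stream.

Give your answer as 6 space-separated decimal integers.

Answer: 0 3 6 8 10 14

Derivation:
Byte[0]=EC: 3-byte lead, need 2 cont bytes. acc=0xC
Byte[1]=BA: continuation. acc=(acc<<6)|0x3A=0x33A
Byte[2]=86: continuation. acc=(acc<<6)|0x06=0xCE86
Completed: cp=U+CE86 (starts at byte 0)
Byte[3]=E1: 3-byte lead, need 2 cont bytes. acc=0x1
Byte[4]=B4: continuation. acc=(acc<<6)|0x34=0x74
Byte[5]=8E: continuation. acc=(acc<<6)|0x0E=0x1D0E
Completed: cp=U+1D0E (starts at byte 3)
Byte[6]=C3: 2-byte lead, need 1 cont bytes. acc=0x3
Byte[7]=8A: continuation. acc=(acc<<6)|0x0A=0xCA
Completed: cp=U+00CA (starts at byte 6)
Byte[8]=D7: 2-byte lead, need 1 cont bytes. acc=0x17
Byte[9]=B7: continuation. acc=(acc<<6)|0x37=0x5F7
Completed: cp=U+05F7 (starts at byte 8)
Byte[10]=F0: 4-byte lead, need 3 cont bytes. acc=0x0
Byte[11]=95: continuation. acc=(acc<<6)|0x15=0x15
Byte[12]=A5: continuation. acc=(acc<<6)|0x25=0x565
Byte[13]=89: continuation. acc=(acc<<6)|0x09=0x15949
Completed: cp=U+15949 (starts at byte 10)
Byte[14]=F0: 4-byte lead, need 3 cont bytes. acc=0x0
Byte[15]=A5: continuation. acc=(acc<<6)|0x25=0x25
Byte[16]=A9: continuation. acc=(acc<<6)|0x29=0x969
Byte[17]=9E: continuation. acc=(acc<<6)|0x1E=0x25A5E
Completed: cp=U+25A5E (starts at byte 14)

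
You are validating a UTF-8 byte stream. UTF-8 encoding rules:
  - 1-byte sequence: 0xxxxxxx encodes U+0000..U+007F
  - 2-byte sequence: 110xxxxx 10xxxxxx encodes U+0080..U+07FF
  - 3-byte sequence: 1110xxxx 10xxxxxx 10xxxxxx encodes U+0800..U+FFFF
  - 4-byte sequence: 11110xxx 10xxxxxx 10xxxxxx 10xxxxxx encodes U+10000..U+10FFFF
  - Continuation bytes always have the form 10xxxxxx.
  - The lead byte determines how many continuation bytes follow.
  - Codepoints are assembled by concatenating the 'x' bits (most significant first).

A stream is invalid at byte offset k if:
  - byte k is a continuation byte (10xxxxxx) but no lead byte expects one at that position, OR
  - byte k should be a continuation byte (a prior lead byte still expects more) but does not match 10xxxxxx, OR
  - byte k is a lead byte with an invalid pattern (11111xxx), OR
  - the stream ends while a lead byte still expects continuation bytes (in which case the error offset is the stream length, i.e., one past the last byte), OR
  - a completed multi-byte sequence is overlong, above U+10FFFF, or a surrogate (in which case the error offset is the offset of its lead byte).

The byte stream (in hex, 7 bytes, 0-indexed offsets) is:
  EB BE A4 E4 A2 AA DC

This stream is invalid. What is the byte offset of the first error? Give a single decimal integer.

Byte[0]=EB: 3-byte lead, need 2 cont bytes. acc=0xB
Byte[1]=BE: continuation. acc=(acc<<6)|0x3E=0x2FE
Byte[2]=A4: continuation. acc=(acc<<6)|0x24=0xBFA4
Completed: cp=U+BFA4 (starts at byte 0)
Byte[3]=E4: 3-byte lead, need 2 cont bytes. acc=0x4
Byte[4]=A2: continuation. acc=(acc<<6)|0x22=0x122
Byte[5]=AA: continuation. acc=(acc<<6)|0x2A=0x48AA
Completed: cp=U+48AA (starts at byte 3)
Byte[6]=DC: 2-byte lead, need 1 cont bytes. acc=0x1C
Byte[7]: stream ended, expected continuation. INVALID

Answer: 7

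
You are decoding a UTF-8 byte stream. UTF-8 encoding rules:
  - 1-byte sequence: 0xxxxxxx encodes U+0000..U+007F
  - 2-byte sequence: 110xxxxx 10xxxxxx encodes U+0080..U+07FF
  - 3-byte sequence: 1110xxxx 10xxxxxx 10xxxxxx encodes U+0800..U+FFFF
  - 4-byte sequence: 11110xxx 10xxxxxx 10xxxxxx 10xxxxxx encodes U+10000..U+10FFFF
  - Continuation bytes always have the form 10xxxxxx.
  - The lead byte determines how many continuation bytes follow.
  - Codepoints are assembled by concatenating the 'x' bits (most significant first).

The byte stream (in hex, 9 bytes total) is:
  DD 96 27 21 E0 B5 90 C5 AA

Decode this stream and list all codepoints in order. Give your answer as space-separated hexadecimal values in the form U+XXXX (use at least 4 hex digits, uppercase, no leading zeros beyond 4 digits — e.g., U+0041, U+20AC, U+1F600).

Byte[0]=DD: 2-byte lead, need 1 cont bytes. acc=0x1D
Byte[1]=96: continuation. acc=(acc<<6)|0x16=0x756
Completed: cp=U+0756 (starts at byte 0)
Byte[2]=27: 1-byte ASCII. cp=U+0027
Byte[3]=21: 1-byte ASCII. cp=U+0021
Byte[4]=E0: 3-byte lead, need 2 cont bytes. acc=0x0
Byte[5]=B5: continuation. acc=(acc<<6)|0x35=0x35
Byte[6]=90: continuation. acc=(acc<<6)|0x10=0xD50
Completed: cp=U+0D50 (starts at byte 4)
Byte[7]=C5: 2-byte lead, need 1 cont bytes. acc=0x5
Byte[8]=AA: continuation. acc=(acc<<6)|0x2A=0x16A
Completed: cp=U+016A (starts at byte 7)

Answer: U+0756 U+0027 U+0021 U+0D50 U+016A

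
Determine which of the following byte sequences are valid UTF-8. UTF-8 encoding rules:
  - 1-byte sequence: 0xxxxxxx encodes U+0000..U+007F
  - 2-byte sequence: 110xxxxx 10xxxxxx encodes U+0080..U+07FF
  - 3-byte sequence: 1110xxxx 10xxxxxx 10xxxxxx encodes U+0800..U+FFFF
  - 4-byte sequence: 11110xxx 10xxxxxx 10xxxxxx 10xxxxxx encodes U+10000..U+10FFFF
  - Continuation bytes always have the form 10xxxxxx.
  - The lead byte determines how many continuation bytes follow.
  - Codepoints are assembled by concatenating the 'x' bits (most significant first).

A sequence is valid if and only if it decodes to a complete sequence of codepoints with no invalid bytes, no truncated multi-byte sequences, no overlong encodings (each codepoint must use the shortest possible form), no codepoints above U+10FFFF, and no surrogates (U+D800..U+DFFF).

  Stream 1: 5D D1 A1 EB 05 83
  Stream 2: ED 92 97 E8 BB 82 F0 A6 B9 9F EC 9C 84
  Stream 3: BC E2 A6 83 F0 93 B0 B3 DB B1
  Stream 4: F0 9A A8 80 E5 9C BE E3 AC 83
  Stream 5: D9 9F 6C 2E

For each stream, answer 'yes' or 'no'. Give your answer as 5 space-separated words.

Answer: no yes no yes yes

Derivation:
Stream 1: error at byte offset 4. INVALID
Stream 2: decodes cleanly. VALID
Stream 3: error at byte offset 0. INVALID
Stream 4: decodes cleanly. VALID
Stream 5: decodes cleanly. VALID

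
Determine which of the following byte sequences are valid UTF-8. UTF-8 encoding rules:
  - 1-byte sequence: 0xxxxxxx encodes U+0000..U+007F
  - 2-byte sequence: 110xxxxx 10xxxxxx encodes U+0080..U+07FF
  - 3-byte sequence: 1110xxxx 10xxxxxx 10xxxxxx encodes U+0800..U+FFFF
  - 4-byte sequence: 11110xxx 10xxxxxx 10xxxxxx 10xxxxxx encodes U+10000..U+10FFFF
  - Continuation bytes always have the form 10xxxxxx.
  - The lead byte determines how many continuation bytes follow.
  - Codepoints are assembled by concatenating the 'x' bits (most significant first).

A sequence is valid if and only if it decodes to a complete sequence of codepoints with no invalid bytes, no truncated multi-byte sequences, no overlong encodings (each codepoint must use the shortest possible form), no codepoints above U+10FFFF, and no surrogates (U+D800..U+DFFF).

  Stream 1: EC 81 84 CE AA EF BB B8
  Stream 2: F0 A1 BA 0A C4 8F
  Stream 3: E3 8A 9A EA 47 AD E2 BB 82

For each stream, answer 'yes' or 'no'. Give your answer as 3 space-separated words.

Stream 1: decodes cleanly. VALID
Stream 2: error at byte offset 3. INVALID
Stream 3: error at byte offset 4. INVALID

Answer: yes no no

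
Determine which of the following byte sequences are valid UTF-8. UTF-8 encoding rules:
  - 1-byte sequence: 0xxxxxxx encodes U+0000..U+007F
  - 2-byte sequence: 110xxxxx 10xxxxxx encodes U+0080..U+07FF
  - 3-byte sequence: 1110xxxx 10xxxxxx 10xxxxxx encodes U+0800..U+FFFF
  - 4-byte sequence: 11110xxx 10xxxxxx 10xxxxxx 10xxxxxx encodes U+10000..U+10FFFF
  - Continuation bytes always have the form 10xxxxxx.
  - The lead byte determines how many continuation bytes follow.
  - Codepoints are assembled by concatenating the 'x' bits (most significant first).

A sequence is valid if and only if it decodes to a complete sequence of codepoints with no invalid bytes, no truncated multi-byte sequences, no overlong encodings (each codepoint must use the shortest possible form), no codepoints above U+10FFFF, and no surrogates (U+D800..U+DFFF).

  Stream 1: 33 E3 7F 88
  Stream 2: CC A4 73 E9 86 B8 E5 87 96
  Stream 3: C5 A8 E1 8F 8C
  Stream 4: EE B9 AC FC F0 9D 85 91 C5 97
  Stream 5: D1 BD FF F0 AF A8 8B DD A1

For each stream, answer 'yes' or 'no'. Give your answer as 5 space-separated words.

Stream 1: error at byte offset 2. INVALID
Stream 2: decodes cleanly. VALID
Stream 3: decodes cleanly. VALID
Stream 4: error at byte offset 3. INVALID
Stream 5: error at byte offset 2. INVALID

Answer: no yes yes no no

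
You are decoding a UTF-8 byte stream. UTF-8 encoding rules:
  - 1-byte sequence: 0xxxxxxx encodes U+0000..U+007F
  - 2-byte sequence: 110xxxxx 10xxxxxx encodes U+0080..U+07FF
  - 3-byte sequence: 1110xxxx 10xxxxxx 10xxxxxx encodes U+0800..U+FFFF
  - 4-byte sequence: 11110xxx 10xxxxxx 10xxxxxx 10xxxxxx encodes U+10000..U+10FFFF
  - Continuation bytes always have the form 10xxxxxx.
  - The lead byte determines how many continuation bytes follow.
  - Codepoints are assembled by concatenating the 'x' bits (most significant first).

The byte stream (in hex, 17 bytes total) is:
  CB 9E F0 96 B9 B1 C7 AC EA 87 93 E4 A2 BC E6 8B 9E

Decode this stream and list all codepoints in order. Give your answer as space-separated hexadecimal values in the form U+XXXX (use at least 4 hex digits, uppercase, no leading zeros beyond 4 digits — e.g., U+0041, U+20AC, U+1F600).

Byte[0]=CB: 2-byte lead, need 1 cont bytes. acc=0xB
Byte[1]=9E: continuation. acc=(acc<<6)|0x1E=0x2DE
Completed: cp=U+02DE (starts at byte 0)
Byte[2]=F0: 4-byte lead, need 3 cont bytes. acc=0x0
Byte[3]=96: continuation. acc=(acc<<6)|0x16=0x16
Byte[4]=B9: continuation. acc=(acc<<6)|0x39=0x5B9
Byte[5]=B1: continuation. acc=(acc<<6)|0x31=0x16E71
Completed: cp=U+16E71 (starts at byte 2)
Byte[6]=C7: 2-byte lead, need 1 cont bytes. acc=0x7
Byte[7]=AC: continuation. acc=(acc<<6)|0x2C=0x1EC
Completed: cp=U+01EC (starts at byte 6)
Byte[8]=EA: 3-byte lead, need 2 cont bytes. acc=0xA
Byte[9]=87: continuation. acc=(acc<<6)|0x07=0x287
Byte[10]=93: continuation. acc=(acc<<6)|0x13=0xA1D3
Completed: cp=U+A1D3 (starts at byte 8)
Byte[11]=E4: 3-byte lead, need 2 cont bytes. acc=0x4
Byte[12]=A2: continuation. acc=(acc<<6)|0x22=0x122
Byte[13]=BC: continuation. acc=(acc<<6)|0x3C=0x48BC
Completed: cp=U+48BC (starts at byte 11)
Byte[14]=E6: 3-byte lead, need 2 cont bytes. acc=0x6
Byte[15]=8B: continuation. acc=(acc<<6)|0x0B=0x18B
Byte[16]=9E: continuation. acc=(acc<<6)|0x1E=0x62DE
Completed: cp=U+62DE (starts at byte 14)

Answer: U+02DE U+16E71 U+01EC U+A1D3 U+48BC U+62DE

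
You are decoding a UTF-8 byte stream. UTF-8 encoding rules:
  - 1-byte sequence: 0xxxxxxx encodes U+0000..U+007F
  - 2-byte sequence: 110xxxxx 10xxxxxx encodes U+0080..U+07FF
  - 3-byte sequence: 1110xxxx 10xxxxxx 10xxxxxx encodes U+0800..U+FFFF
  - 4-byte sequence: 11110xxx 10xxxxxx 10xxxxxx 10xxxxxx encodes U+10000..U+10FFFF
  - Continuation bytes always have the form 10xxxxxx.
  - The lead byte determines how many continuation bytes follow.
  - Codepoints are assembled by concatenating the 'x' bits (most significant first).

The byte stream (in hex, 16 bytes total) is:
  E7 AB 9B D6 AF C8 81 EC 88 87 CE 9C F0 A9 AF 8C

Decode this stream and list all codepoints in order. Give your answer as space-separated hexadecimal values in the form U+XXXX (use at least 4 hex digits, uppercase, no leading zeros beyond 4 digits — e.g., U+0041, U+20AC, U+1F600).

Answer: U+7ADB U+05AF U+0201 U+C207 U+039C U+29BCC

Derivation:
Byte[0]=E7: 3-byte lead, need 2 cont bytes. acc=0x7
Byte[1]=AB: continuation. acc=(acc<<6)|0x2B=0x1EB
Byte[2]=9B: continuation. acc=(acc<<6)|0x1B=0x7ADB
Completed: cp=U+7ADB (starts at byte 0)
Byte[3]=D6: 2-byte lead, need 1 cont bytes. acc=0x16
Byte[4]=AF: continuation. acc=(acc<<6)|0x2F=0x5AF
Completed: cp=U+05AF (starts at byte 3)
Byte[5]=C8: 2-byte lead, need 1 cont bytes. acc=0x8
Byte[6]=81: continuation. acc=(acc<<6)|0x01=0x201
Completed: cp=U+0201 (starts at byte 5)
Byte[7]=EC: 3-byte lead, need 2 cont bytes. acc=0xC
Byte[8]=88: continuation. acc=(acc<<6)|0x08=0x308
Byte[9]=87: continuation. acc=(acc<<6)|0x07=0xC207
Completed: cp=U+C207 (starts at byte 7)
Byte[10]=CE: 2-byte lead, need 1 cont bytes. acc=0xE
Byte[11]=9C: continuation. acc=(acc<<6)|0x1C=0x39C
Completed: cp=U+039C (starts at byte 10)
Byte[12]=F0: 4-byte lead, need 3 cont bytes. acc=0x0
Byte[13]=A9: continuation. acc=(acc<<6)|0x29=0x29
Byte[14]=AF: continuation. acc=(acc<<6)|0x2F=0xA6F
Byte[15]=8C: continuation. acc=(acc<<6)|0x0C=0x29BCC
Completed: cp=U+29BCC (starts at byte 12)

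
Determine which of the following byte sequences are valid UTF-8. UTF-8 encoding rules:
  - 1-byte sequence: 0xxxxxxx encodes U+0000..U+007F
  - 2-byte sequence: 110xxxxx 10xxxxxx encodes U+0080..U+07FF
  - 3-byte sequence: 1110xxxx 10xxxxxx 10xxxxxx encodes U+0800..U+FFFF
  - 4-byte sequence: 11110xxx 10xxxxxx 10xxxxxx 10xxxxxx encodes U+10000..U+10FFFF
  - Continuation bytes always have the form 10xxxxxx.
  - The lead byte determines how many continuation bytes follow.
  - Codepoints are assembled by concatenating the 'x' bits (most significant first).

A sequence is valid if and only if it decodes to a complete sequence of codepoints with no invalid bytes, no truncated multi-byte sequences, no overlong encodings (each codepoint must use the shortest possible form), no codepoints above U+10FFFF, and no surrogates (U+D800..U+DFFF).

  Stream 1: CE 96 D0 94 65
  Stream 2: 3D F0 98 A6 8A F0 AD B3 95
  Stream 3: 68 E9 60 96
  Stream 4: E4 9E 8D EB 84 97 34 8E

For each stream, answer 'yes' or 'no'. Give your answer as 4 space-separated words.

Stream 1: decodes cleanly. VALID
Stream 2: decodes cleanly. VALID
Stream 3: error at byte offset 2. INVALID
Stream 4: error at byte offset 7. INVALID

Answer: yes yes no no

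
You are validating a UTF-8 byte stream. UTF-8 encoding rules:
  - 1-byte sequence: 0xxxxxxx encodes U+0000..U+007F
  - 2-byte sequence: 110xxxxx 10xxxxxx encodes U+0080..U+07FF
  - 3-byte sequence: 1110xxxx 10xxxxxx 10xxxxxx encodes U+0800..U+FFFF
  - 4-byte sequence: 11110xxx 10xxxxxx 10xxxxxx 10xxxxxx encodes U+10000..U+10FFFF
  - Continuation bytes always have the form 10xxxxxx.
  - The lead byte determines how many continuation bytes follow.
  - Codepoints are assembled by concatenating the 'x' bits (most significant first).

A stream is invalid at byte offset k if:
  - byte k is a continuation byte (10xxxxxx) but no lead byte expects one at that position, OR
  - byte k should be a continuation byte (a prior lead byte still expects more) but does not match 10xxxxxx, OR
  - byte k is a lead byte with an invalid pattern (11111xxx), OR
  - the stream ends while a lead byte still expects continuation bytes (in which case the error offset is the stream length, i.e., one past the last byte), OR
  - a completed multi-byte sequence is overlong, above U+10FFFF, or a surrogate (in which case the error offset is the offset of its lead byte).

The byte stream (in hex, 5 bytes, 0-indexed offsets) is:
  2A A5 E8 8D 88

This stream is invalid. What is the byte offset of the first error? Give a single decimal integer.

Byte[0]=2A: 1-byte ASCII. cp=U+002A
Byte[1]=A5: INVALID lead byte (not 0xxx/110x/1110/11110)

Answer: 1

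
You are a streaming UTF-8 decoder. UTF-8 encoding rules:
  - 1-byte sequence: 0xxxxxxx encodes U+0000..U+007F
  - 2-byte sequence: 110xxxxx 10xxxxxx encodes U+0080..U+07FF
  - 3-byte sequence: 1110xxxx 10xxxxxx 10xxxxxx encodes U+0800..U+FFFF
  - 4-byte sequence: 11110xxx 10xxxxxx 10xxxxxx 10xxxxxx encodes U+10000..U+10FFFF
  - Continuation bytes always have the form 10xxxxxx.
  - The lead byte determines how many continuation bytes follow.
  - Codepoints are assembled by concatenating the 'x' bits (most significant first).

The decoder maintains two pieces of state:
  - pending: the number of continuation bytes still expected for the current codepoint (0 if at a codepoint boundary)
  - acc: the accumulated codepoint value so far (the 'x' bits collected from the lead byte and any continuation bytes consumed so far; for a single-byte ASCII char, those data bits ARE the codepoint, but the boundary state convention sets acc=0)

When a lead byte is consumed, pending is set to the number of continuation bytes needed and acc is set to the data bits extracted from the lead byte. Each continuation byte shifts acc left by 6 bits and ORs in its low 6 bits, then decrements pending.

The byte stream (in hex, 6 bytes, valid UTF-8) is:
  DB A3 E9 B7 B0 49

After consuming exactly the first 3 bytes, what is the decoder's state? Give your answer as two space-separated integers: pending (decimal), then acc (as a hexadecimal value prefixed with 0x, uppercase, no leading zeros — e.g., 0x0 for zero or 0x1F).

Answer: 2 0x9

Derivation:
Byte[0]=DB: 2-byte lead. pending=1, acc=0x1B
Byte[1]=A3: continuation. acc=(acc<<6)|0x23=0x6E3, pending=0
Byte[2]=E9: 3-byte lead. pending=2, acc=0x9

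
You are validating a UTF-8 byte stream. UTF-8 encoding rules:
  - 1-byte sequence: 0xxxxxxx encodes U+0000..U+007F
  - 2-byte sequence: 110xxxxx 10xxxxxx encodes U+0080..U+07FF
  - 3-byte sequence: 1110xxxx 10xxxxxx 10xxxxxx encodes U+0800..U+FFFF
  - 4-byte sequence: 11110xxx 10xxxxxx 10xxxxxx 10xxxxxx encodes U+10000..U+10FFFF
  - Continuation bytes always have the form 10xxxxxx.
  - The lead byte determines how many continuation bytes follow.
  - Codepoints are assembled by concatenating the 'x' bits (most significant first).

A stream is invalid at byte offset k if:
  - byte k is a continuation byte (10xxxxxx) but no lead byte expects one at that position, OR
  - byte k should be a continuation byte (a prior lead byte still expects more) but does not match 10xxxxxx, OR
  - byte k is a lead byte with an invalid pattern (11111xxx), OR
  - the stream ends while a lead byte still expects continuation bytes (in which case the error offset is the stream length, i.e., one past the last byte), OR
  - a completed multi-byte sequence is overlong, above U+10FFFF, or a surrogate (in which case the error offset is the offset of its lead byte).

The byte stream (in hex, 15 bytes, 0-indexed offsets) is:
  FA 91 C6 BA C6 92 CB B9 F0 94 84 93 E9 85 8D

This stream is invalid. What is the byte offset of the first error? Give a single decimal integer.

Answer: 0

Derivation:
Byte[0]=FA: INVALID lead byte (not 0xxx/110x/1110/11110)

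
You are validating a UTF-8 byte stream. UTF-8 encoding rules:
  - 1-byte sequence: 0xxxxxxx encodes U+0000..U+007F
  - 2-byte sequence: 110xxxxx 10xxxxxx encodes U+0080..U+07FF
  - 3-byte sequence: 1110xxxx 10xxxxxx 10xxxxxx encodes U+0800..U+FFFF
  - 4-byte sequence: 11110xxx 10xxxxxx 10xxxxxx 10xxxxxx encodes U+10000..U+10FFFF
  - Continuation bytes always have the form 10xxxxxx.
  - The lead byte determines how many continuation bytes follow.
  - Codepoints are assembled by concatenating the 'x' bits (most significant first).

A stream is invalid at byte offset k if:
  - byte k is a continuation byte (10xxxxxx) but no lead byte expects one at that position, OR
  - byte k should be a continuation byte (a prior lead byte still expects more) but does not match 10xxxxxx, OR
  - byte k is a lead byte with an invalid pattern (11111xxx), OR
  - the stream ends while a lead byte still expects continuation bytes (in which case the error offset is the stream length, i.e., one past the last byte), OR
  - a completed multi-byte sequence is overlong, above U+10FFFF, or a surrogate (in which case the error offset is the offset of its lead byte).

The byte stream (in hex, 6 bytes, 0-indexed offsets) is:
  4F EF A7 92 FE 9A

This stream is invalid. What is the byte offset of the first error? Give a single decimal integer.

Byte[0]=4F: 1-byte ASCII. cp=U+004F
Byte[1]=EF: 3-byte lead, need 2 cont bytes. acc=0xF
Byte[2]=A7: continuation. acc=(acc<<6)|0x27=0x3E7
Byte[3]=92: continuation. acc=(acc<<6)|0x12=0xF9D2
Completed: cp=U+F9D2 (starts at byte 1)
Byte[4]=FE: INVALID lead byte (not 0xxx/110x/1110/11110)

Answer: 4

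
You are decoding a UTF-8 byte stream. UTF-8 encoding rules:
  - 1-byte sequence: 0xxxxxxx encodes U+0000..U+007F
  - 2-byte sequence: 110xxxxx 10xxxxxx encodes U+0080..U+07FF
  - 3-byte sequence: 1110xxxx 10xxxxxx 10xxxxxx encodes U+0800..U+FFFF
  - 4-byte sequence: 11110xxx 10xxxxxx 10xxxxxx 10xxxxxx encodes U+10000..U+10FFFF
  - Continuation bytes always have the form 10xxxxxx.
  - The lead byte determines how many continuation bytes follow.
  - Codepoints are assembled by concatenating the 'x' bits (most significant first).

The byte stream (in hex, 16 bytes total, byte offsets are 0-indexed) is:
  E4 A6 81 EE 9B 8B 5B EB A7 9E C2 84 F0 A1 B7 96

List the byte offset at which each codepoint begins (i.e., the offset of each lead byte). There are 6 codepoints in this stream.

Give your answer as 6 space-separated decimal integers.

Byte[0]=E4: 3-byte lead, need 2 cont bytes. acc=0x4
Byte[1]=A6: continuation. acc=(acc<<6)|0x26=0x126
Byte[2]=81: continuation. acc=(acc<<6)|0x01=0x4981
Completed: cp=U+4981 (starts at byte 0)
Byte[3]=EE: 3-byte lead, need 2 cont bytes. acc=0xE
Byte[4]=9B: continuation. acc=(acc<<6)|0x1B=0x39B
Byte[5]=8B: continuation. acc=(acc<<6)|0x0B=0xE6CB
Completed: cp=U+E6CB (starts at byte 3)
Byte[6]=5B: 1-byte ASCII. cp=U+005B
Byte[7]=EB: 3-byte lead, need 2 cont bytes. acc=0xB
Byte[8]=A7: continuation. acc=(acc<<6)|0x27=0x2E7
Byte[9]=9E: continuation. acc=(acc<<6)|0x1E=0xB9DE
Completed: cp=U+B9DE (starts at byte 7)
Byte[10]=C2: 2-byte lead, need 1 cont bytes. acc=0x2
Byte[11]=84: continuation. acc=(acc<<6)|0x04=0x84
Completed: cp=U+0084 (starts at byte 10)
Byte[12]=F0: 4-byte lead, need 3 cont bytes. acc=0x0
Byte[13]=A1: continuation. acc=(acc<<6)|0x21=0x21
Byte[14]=B7: continuation. acc=(acc<<6)|0x37=0x877
Byte[15]=96: continuation. acc=(acc<<6)|0x16=0x21DD6
Completed: cp=U+21DD6 (starts at byte 12)

Answer: 0 3 6 7 10 12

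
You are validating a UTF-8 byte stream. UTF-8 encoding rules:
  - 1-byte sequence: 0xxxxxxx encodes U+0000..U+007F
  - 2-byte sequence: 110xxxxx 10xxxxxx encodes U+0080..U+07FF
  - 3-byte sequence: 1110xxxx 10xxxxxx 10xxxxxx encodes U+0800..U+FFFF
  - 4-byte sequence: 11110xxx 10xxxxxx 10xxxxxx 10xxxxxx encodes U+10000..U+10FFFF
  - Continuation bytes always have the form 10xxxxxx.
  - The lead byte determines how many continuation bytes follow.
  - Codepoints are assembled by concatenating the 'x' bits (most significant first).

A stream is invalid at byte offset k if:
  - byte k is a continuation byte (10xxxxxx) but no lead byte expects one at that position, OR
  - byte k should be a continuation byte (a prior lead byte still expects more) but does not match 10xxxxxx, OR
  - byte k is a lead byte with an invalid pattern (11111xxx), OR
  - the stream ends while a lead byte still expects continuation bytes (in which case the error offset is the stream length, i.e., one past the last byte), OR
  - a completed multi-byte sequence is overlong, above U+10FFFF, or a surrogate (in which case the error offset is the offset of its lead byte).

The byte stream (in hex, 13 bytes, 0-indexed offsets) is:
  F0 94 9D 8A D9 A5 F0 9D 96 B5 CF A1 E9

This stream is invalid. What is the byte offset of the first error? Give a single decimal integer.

Byte[0]=F0: 4-byte lead, need 3 cont bytes. acc=0x0
Byte[1]=94: continuation. acc=(acc<<6)|0x14=0x14
Byte[2]=9D: continuation. acc=(acc<<6)|0x1D=0x51D
Byte[3]=8A: continuation. acc=(acc<<6)|0x0A=0x1474A
Completed: cp=U+1474A (starts at byte 0)
Byte[4]=D9: 2-byte lead, need 1 cont bytes. acc=0x19
Byte[5]=A5: continuation. acc=(acc<<6)|0x25=0x665
Completed: cp=U+0665 (starts at byte 4)
Byte[6]=F0: 4-byte lead, need 3 cont bytes. acc=0x0
Byte[7]=9D: continuation. acc=(acc<<6)|0x1D=0x1D
Byte[8]=96: continuation. acc=(acc<<6)|0x16=0x756
Byte[9]=B5: continuation. acc=(acc<<6)|0x35=0x1D5B5
Completed: cp=U+1D5B5 (starts at byte 6)
Byte[10]=CF: 2-byte lead, need 1 cont bytes. acc=0xF
Byte[11]=A1: continuation. acc=(acc<<6)|0x21=0x3E1
Completed: cp=U+03E1 (starts at byte 10)
Byte[12]=E9: 3-byte lead, need 2 cont bytes. acc=0x9
Byte[13]: stream ended, expected continuation. INVALID

Answer: 13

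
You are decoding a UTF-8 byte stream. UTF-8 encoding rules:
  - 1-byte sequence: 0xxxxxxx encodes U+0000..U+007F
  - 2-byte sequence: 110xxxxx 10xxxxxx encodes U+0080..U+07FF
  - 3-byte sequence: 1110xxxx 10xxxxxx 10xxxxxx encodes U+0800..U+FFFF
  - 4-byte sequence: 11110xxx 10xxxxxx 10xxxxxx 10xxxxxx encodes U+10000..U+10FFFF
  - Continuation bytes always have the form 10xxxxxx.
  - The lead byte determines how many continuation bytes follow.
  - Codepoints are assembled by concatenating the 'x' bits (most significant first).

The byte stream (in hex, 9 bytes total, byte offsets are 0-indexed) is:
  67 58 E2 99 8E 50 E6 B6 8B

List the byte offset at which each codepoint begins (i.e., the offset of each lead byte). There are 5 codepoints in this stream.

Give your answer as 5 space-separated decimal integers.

Answer: 0 1 2 5 6

Derivation:
Byte[0]=67: 1-byte ASCII. cp=U+0067
Byte[1]=58: 1-byte ASCII. cp=U+0058
Byte[2]=E2: 3-byte lead, need 2 cont bytes. acc=0x2
Byte[3]=99: continuation. acc=(acc<<6)|0x19=0x99
Byte[4]=8E: continuation. acc=(acc<<6)|0x0E=0x264E
Completed: cp=U+264E (starts at byte 2)
Byte[5]=50: 1-byte ASCII. cp=U+0050
Byte[6]=E6: 3-byte lead, need 2 cont bytes. acc=0x6
Byte[7]=B6: continuation. acc=(acc<<6)|0x36=0x1B6
Byte[8]=8B: continuation. acc=(acc<<6)|0x0B=0x6D8B
Completed: cp=U+6D8B (starts at byte 6)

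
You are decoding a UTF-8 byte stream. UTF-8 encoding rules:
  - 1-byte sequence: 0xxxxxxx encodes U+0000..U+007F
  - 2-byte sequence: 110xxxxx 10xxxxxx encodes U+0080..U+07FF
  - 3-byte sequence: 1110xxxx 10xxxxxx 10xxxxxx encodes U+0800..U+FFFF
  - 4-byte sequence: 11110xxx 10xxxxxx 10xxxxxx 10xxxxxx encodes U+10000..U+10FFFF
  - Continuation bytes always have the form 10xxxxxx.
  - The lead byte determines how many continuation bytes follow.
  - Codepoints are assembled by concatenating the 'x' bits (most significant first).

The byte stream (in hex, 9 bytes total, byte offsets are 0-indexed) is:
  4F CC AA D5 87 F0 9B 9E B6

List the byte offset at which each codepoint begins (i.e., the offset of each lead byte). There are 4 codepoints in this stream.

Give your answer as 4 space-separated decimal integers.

Byte[0]=4F: 1-byte ASCII. cp=U+004F
Byte[1]=CC: 2-byte lead, need 1 cont bytes. acc=0xC
Byte[2]=AA: continuation. acc=(acc<<6)|0x2A=0x32A
Completed: cp=U+032A (starts at byte 1)
Byte[3]=D5: 2-byte lead, need 1 cont bytes. acc=0x15
Byte[4]=87: continuation. acc=(acc<<6)|0x07=0x547
Completed: cp=U+0547 (starts at byte 3)
Byte[5]=F0: 4-byte lead, need 3 cont bytes. acc=0x0
Byte[6]=9B: continuation. acc=(acc<<6)|0x1B=0x1B
Byte[7]=9E: continuation. acc=(acc<<6)|0x1E=0x6DE
Byte[8]=B6: continuation. acc=(acc<<6)|0x36=0x1B7B6
Completed: cp=U+1B7B6 (starts at byte 5)

Answer: 0 1 3 5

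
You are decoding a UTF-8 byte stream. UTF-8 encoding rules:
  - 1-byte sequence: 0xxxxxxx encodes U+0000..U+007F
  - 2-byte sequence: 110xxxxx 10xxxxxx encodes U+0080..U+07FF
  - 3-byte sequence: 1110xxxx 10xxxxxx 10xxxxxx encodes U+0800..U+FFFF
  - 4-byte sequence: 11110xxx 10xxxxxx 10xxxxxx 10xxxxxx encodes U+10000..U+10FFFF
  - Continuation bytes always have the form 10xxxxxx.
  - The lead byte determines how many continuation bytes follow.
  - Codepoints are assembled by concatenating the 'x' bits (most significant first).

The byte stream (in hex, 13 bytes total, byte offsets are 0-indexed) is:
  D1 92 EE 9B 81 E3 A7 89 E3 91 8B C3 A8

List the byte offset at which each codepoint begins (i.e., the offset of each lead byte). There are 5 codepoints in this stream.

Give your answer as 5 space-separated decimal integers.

Byte[0]=D1: 2-byte lead, need 1 cont bytes. acc=0x11
Byte[1]=92: continuation. acc=(acc<<6)|0x12=0x452
Completed: cp=U+0452 (starts at byte 0)
Byte[2]=EE: 3-byte lead, need 2 cont bytes. acc=0xE
Byte[3]=9B: continuation. acc=(acc<<6)|0x1B=0x39B
Byte[4]=81: continuation. acc=(acc<<6)|0x01=0xE6C1
Completed: cp=U+E6C1 (starts at byte 2)
Byte[5]=E3: 3-byte lead, need 2 cont bytes. acc=0x3
Byte[6]=A7: continuation. acc=(acc<<6)|0x27=0xE7
Byte[7]=89: continuation. acc=(acc<<6)|0x09=0x39C9
Completed: cp=U+39C9 (starts at byte 5)
Byte[8]=E3: 3-byte lead, need 2 cont bytes. acc=0x3
Byte[9]=91: continuation. acc=(acc<<6)|0x11=0xD1
Byte[10]=8B: continuation. acc=(acc<<6)|0x0B=0x344B
Completed: cp=U+344B (starts at byte 8)
Byte[11]=C3: 2-byte lead, need 1 cont bytes. acc=0x3
Byte[12]=A8: continuation. acc=(acc<<6)|0x28=0xE8
Completed: cp=U+00E8 (starts at byte 11)

Answer: 0 2 5 8 11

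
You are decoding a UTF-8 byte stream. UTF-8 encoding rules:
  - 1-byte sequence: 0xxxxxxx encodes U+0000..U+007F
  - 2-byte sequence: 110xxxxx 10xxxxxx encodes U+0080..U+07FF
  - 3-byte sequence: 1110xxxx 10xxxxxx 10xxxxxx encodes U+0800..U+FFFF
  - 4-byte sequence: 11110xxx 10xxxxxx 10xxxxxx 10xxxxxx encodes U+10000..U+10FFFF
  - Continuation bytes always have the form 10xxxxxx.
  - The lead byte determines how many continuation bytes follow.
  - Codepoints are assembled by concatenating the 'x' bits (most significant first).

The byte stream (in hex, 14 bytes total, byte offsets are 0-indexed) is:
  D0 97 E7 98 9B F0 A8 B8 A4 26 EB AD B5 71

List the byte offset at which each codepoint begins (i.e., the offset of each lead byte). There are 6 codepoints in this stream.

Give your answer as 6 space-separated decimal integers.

Byte[0]=D0: 2-byte lead, need 1 cont bytes. acc=0x10
Byte[1]=97: continuation. acc=(acc<<6)|0x17=0x417
Completed: cp=U+0417 (starts at byte 0)
Byte[2]=E7: 3-byte lead, need 2 cont bytes. acc=0x7
Byte[3]=98: continuation. acc=(acc<<6)|0x18=0x1D8
Byte[4]=9B: continuation. acc=(acc<<6)|0x1B=0x761B
Completed: cp=U+761B (starts at byte 2)
Byte[5]=F0: 4-byte lead, need 3 cont bytes. acc=0x0
Byte[6]=A8: continuation. acc=(acc<<6)|0x28=0x28
Byte[7]=B8: continuation. acc=(acc<<6)|0x38=0xA38
Byte[8]=A4: continuation. acc=(acc<<6)|0x24=0x28E24
Completed: cp=U+28E24 (starts at byte 5)
Byte[9]=26: 1-byte ASCII. cp=U+0026
Byte[10]=EB: 3-byte lead, need 2 cont bytes. acc=0xB
Byte[11]=AD: continuation. acc=(acc<<6)|0x2D=0x2ED
Byte[12]=B5: continuation. acc=(acc<<6)|0x35=0xBB75
Completed: cp=U+BB75 (starts at byte 10)
Byte[13]=71: 1-byte ASCII. cp=U+0071

Answer: 0 2 5 9 10 13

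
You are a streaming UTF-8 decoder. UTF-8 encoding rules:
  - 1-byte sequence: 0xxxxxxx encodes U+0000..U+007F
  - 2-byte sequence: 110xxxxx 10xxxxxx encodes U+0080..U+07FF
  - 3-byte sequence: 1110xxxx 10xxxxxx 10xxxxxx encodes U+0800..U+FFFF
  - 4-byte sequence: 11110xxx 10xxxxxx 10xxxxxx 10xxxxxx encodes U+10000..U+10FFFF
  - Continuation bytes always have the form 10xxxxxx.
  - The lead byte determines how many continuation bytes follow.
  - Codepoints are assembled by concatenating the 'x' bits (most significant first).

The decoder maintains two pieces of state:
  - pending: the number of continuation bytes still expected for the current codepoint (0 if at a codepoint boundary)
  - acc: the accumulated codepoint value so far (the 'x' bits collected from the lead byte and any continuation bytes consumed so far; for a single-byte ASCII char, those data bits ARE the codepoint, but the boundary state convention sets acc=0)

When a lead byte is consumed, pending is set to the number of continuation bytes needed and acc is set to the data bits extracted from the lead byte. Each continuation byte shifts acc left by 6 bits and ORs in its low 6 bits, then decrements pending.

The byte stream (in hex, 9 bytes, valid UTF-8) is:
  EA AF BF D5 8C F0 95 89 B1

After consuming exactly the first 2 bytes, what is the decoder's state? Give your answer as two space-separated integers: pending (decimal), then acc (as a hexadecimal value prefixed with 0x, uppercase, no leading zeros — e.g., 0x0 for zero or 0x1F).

Answer: 1 0x2AF

Derivation:
Byte[0]=EA: 3-byte lead. pending=2, acc=0xA
Byte[1]=AF: continuation. acc=(acc<<6)|0x2F=0x2AF, pending=1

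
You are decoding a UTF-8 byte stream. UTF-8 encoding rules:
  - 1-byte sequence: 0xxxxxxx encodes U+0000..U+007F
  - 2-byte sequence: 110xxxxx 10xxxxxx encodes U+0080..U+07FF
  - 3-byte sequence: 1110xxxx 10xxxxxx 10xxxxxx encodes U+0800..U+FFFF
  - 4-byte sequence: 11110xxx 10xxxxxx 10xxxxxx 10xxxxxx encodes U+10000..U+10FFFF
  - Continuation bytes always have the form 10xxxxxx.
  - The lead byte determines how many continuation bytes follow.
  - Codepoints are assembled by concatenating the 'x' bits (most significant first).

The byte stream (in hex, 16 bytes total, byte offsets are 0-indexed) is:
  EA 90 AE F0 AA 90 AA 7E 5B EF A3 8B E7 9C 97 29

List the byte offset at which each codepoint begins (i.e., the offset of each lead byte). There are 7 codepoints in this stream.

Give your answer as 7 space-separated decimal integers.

Byte[0]=EA: 3-byte lead, need 2 cont bytes. acc=0xA
Byte[1]=90: continuation. acc=(acc<<6)|0x10=0x290
Byte[2]=AE: continuation. acc=(acc<<6)|0x2E=0xA42E
Completed: cp=U+A42E (starts at byte 0)
Byte[3]=F0: 4-byte lead, need 3 cont bytes. acc=0x0
Byte[4]=AA: continuation. acc=(acc<<6)|0x2A=0x2A
Byte[5]=90: continuation. acc=(acc<<6)|0x10=0xA90
Byte[6]=AA: continuation. acc=(acc<<6)|0x2A=0x2A42A
Completed: cp=U+2A42A (starts at byte 3)
Byte[7]=7E: 1-byte ASCII. cp=U+007E
Byte[8]=5B: 1-byte ASCII. cp=U+005B
Byte[9]=EF: 3-byte lead, need 2 cont bytes. acc=0xF
Byte[10]=A3: continuation. acc=(acc<<6)|0x23=0x3E3
Byte[11]=8B: continuation. acc=(acc<<6)|0x0B=0xF8CB
Completed: cp=U+F8CB (starts at byte 9)
Byte[12]=E7: 3-byte lead, need 2 cont bytes. acc=0x7
Byte[13]=9C: continuation. acc=(acc<<6)|0x1C=0x1DC
Byte[14]=97: continuation. acc=(acc<<6)|0x17=0x7717
Completed: cp=U+7717 (starts at byte 12)
Byte[15]=29: 1-byte ASCII. cp=U+0029

Answer: 0 3 7 8 9 12 15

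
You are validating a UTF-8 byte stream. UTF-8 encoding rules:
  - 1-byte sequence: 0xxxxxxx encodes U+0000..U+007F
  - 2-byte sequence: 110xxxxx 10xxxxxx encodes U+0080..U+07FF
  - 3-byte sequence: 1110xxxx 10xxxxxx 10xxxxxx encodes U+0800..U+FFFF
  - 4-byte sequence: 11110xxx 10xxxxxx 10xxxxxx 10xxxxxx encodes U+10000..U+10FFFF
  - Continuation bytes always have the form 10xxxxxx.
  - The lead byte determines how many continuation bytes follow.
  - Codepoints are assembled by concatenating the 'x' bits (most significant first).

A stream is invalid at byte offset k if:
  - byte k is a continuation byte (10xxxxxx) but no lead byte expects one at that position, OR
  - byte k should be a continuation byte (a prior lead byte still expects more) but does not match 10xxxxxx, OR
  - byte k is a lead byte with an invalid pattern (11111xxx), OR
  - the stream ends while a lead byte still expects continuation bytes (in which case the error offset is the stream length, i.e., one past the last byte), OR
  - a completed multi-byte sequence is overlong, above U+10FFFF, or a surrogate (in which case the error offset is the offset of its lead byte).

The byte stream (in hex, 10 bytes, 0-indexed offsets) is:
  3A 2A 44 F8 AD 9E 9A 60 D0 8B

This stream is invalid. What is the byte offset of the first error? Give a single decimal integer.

Byte[0]=3A: 1-byte ASCII. cp=U+003A
Byte[1]=2A: 1-byte ASCII. cp=U+002A
Byte[2]=44: 1-byte ASCII. cp=U+0044
Byte[3]=F8: INVALID lead byte (not 0xxx/110x/1110/11110)

Answer: 3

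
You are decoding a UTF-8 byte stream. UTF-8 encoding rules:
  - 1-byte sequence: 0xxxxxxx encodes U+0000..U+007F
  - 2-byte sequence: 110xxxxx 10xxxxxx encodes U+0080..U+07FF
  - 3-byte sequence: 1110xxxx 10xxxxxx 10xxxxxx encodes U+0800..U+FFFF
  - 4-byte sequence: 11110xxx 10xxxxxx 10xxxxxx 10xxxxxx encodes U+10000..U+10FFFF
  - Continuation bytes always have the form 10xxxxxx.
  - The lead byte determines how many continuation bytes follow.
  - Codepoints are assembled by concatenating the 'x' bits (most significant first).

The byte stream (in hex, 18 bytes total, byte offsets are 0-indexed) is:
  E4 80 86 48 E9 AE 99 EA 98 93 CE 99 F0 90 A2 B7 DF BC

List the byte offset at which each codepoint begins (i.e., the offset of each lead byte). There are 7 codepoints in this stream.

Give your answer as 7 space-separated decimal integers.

Answer: 0 3 4 7 10 12 16

Derivation:
Byte[0]=E4: 3-byte lead, need 2 cont bytes. acc=0x4
Byte[1]=80: continuation. acc=(acc<<6)|0x00=0x100
Byte[2]=86: continuation. acc=(acc<<6)|0x06=0x4006
Completed: cp=U+4006 (starts at byte 0)
Byte[3]=48: 1-byte ASCII. cp=U+0048
Byte[4]=E9: 3-byte lead, need 2 cont bytes. acc=0x9
Byte[5]=AE: continuation. acc=(acc<<6)|0x2E=0x26E
Byte[6]=99: continuation. acc=(acc<<6)|0x19=0x9B99
Completed: cp=U+9B99 (starts at byte 4)
Byte[7]=EA: 3-byte lead, need 2 cont bytes. acc=0xA
Byte[8]=98: continuation. acc=(acc<<6)|0x18=0x298
Byte[9]=93: continuation. acc=(acc<<6)|0x13=0xA613
Completed: cp=U+A613 (starts at byte 7)
Byte[10]=CE: 2-byte lead, need 1 cont bytes. acc=0xE
Byte[11]=99: continuation. acc=(acc<<6)|0x19=0x399
Completed: cp=U+0399 (starts at byte 10)
Byte[12]=F0: 4-byte lead, need 3 cont bytes. acc=0x0
Byte[13]=90: continuation. acc=(acc<<6)|0x10=0x10
Byte[14]=A2: continuation. acc=(acc<<6)|0x22=0x422
Byte[15]=B7: continuation. acc=(acc<<6)|0x37=0x108B7
Completed: cp=U+108B7 (starts at byte 12)
Byte[16]=DF: 2-byte lead, need 1 cont bytes. acc=0x1F
Byte[17]=BC: continuation. acc=(acc<<6)|0x3C=0x7FC
Completed: cp=U+07FC (starts at byte 16)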